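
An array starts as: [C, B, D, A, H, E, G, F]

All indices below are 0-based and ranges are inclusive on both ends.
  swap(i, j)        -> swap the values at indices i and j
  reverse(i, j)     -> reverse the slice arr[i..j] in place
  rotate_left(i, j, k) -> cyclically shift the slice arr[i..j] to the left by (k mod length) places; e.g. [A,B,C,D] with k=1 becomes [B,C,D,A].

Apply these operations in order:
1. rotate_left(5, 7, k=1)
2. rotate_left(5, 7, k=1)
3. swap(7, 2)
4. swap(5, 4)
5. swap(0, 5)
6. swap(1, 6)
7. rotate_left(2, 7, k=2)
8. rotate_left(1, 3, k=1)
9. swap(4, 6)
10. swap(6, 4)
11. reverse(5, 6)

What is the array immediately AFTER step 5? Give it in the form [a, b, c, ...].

Answer: [H, B, G, A, F, C, E, D]

Derivation:
After 1 (rotate_left(5, 7, k=1)): [C, B, D, A, H, G, F, E]
After 2 (rotate_left(5, 7, k=1)): [C, B, D, A, H, F, E, G]
After 3 (swap(7, 2)): [C, B, G, A, H, F, E, D]
After 4 (swap(5, 4)): [C, B, G, A, F, H, E, D]
After 5 (swap(0, 5)): [H, B, G, A, F, C, E, D]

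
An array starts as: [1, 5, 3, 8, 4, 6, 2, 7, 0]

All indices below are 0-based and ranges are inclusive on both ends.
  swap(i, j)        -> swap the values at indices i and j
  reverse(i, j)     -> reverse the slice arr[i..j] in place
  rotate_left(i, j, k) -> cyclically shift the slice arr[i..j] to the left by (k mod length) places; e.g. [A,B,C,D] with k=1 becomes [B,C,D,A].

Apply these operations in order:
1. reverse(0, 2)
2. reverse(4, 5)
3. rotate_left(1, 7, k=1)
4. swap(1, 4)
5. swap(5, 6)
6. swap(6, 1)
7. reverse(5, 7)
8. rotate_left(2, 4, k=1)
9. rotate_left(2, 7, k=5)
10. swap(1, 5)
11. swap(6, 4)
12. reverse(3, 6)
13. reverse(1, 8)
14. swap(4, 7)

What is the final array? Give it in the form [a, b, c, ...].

After 1 (reverse(0, 2)): [3, 5, 1, 8, 4, 6, 2, 7, 0]
After 2 (reverse(4, 5)): [3, 5, 1, 8, 6, 4, 2, 7, 0]
After 3 (rotate_left(1, 7, k=1)): [3, 1, 8, 6, 4, 2, 7, 5, 0]
After 4 (swap(1, 4)): [3, 4, 8, 6, 1, 2, 7, 5, 0]
After 5 (swap(5, 6)): [3, 4, 8, 6, 1, 7, 2, 5, 0]
After 6 (swap(6, 1)): [3, 2, 8, 6, 1, 7, 4, 5, 0]
After 7 (reverse(5, 7)): [3, 2, 8, 6, 1, 5, 4, 7, 0]
After 8 (rotate_left(2, 4, k=1)): [3, 2, 6, 1, 8, 5, 4, 7, 0]
After 9 (rotate_left(2, 7, k=5)): [3, 2, 7, 6, 1, 8, 5, 4, 0]
After 10 (swap(1, 5)): [3, 8, 7, 6, 1, 2, 5, 4, 0]
After 11 (swap(6, 4)): [3, 8, 7, 6, 5, 2, 1, 4, 0]
After 12 (reverse(3, 6)): [3, 8, 7, 1, 2, 5, 6, 4, 0]
After 13 (reverse(1, 8)): [3, 0, 4, 6, 5, 2, 1, 7, 8]
After 14 (swap(4, 7)): [3, 0, 4, 6, 7, 2, 1, 5, 8]

Answer: [3, 0, 4, 6, 7, 2, 1, 5, 8]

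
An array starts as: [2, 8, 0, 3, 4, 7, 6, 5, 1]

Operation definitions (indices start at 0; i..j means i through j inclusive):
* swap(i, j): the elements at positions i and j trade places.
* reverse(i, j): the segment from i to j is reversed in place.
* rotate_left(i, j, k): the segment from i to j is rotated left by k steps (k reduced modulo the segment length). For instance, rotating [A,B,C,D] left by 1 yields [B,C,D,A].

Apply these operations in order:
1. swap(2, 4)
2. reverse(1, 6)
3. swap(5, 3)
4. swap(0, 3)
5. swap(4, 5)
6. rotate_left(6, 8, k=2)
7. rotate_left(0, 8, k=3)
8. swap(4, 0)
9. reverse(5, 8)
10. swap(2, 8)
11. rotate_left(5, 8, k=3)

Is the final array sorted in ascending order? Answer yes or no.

After 1 (swap(2, 4)): [2, 8, 4, 3, 0, 7, 6, 5, 1]
After 2 (reverse(1, 6)): [2, 6, 7, 0, 3, 4, 8, 5, 1]
After 3 (swap(5, 3)): [2, 6, 7, 4, 3, 0, 8, 5, 1]
After 4 (swap(0, 3)): [4, 6, 7, 2, 3, 0, 8, 5, 1]
After 5 (swap(4, 5)): [4, 6, 7, 2, 0, 3, 8, 5, 1]
After 6 (rotate_left(6, 8, k=2)): [4, 6, 7, 2, 0, 3, 1, 8, 5]
After 7 (rotate_left(0, 8, k=3)): [2, 0, 3, 1, 8, 5, 4, 6, 7]
After 8 (swap(4, 0)): [8, 0, 3, 1, 2, 5, 4, 6, 7]
After 9 (reverse(5, 8)): [8, 0, 3, 1, 2, 7, 6, 4, 5]
After 10 (swap(2, 8)): [8, 0, 5, 1, 2, 7, 6, 4, 3]
After 11 (rotate_left(5, 8, k=3)): [8, 0, 5, 1, 2, 3, 7, 6, 4]

Answer: no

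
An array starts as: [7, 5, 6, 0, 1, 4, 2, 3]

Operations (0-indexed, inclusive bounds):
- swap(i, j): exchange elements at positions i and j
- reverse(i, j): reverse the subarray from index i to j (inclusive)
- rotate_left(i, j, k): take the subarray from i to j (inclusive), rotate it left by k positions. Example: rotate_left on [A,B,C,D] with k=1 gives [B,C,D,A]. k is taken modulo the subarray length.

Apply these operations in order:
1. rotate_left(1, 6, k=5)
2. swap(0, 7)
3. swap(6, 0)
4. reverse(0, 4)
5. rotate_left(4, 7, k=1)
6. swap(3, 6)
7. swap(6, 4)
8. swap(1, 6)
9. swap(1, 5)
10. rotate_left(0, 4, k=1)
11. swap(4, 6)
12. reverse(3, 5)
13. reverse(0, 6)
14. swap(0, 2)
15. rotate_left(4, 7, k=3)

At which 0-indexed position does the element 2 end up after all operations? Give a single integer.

After 1 (rotate_left(1, 6, k=5)): [7, 2, 5, 6, 0, 1, 4, 3]
After 2 (swap(0, 7)): [3, 2, 5, 6, 0, 1, 4, 7]
After 3 (swap(6, 0)): [4, 2, 5, 6, 0, 1, 3, 7]
After 4 (reverse(0, 4)): [0, 6, 5, 2, 4, 1, 3, 7]
After 5 (rotate_left(4, 7, k=1)): [0, 6, 5, 2, 1, 3, 7, 4]
After 6 (swap(3, 6)): [0, 6, 5, 7, 1, 3, 2, 4]
After 7 (swap(6, 4)): [0, 6, 5, 7, 2, 3, 1, 4]
After 8 (swap(1, 6)): [0, 1, 5, 7, 2, 3, 6, 4]
After 9 (swap(1, 5)): [0, 3, 5, 7, 2, 1, 6, 4]
After 10 (rotate_left(0, 4, k=1)): [3, 5, 7, 2, 0, 1, 6, 4]
After 11 (swap(4, 6)): [3, 5, 7, 2, 6, 1, 0, 4]
After 12 (reverse(3, 5)): [3, 5, 7, 1, 6, 2, 0, 4]
After 13 (reverse(0, 6)): [0, 2, 6, 1, 7, 5, 3, 4]
After 14 (swap(0, 2)): [6, 2, 0, 1, 7, 5, 3, 4]
After 15 (rotate_left(4, 7, k=3)): [6, 2, 0, 1, 4, 7, 5, 3]

Answer: 1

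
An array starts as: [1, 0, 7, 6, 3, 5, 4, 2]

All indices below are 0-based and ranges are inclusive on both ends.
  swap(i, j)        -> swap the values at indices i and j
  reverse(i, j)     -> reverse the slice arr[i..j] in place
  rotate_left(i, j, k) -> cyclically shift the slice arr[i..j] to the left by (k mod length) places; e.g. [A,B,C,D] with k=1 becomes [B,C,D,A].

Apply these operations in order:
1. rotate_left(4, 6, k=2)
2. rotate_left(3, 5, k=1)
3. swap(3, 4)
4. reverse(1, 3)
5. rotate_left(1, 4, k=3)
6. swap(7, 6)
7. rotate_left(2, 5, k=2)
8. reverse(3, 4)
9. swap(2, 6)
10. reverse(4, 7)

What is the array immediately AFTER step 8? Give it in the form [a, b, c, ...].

After 1 (rotate_left(4, 6, k=2)): [1, 0, 7, 6, 4, 3, 5, 2]
After 2 (rotate_left(3, 5, k=1)): [1, 0, 7, 4, 3, 6, 5, 2]
After 3 (swap(3, 4)): [1, 0, 7, 3, 4, 6, 5, 2]
After 4 (reverse(1, 3)): [1, 3, 7, 0, 4, 6, 5, 2]
After 5 (rotate_left(1, 4, k=3)): [1, 4, 3, 7, 0, 6, 5, 2]
After 6 (swap(7, 6)): [1, 4, 3, 7, 0, 6, 2, 5]
After 7 (rotate_left(2, 5, k=2)): [1, 4, 0, 6, 3, 7, 2, 5]
After 8 (reverse(3, 4)): [1, 4, 0, 3, 6, 7, 2, 5]

Answer: [1, 4, 0, 3, 6, 7, 2, 5]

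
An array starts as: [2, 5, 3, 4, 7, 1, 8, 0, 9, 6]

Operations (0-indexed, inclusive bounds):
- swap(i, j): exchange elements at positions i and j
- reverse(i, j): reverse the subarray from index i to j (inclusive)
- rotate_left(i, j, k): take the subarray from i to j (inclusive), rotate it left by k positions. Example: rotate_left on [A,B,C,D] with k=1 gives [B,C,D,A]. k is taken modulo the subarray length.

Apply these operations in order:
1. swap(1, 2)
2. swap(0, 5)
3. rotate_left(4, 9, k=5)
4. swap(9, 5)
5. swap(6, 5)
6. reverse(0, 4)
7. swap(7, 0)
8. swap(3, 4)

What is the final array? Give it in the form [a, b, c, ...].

Answer: [8, 4, 5, 1, 3, 2, 9, 6, 0, 7]

Derivation:
After 1 (swap(1, 2)): [2, 3, 5, 4, 7, 1, 8, 0, 9, 6]
After 2 (swap(0, 5)): [1, 3, 5, 4, 7, 2, 8, 0, 9, 6]
After 3 (rotate_left(4, 9, k=5)): [1, 3, 5, 4, 6, 7, 2, 8, 0, 9]
After 4 (swap(9, 5)): [1, 3, 5, 4, 6, 9, 2, 8, 0, 7]
After 5 (swap(6, 5)): [1, 3, 5, 4, 6, 2, 9, 8, 0, 7]
After 6 (reverse(0, 4)): [6, 4, 5, 3, 1, 2, 9, 8, 0, 7]
After 7 (swap(7, 0)): [8, 4, 5, 3, 1, 2, 9, 6, 0, 7]
After 8 (swap(3, 4)): [8, 4, 5, 1, 3, 2, 9, 6, 0, 7]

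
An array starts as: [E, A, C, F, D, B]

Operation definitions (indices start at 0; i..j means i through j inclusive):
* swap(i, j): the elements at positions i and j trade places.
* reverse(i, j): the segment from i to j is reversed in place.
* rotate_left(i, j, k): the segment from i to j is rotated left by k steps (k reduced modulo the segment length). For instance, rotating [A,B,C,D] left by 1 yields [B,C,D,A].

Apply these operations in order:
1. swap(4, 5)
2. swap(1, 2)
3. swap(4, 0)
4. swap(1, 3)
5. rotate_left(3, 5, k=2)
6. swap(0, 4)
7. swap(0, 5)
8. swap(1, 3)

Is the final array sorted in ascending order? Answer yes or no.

Answer: no

Derivation:
After 1 (swap(4, 5)): [E, A, C, F, B, D]
After 2 (swap(1, 2)): [E, C, A, F, B, D]
After 3 (swap(4, 0)): [B, C, A, F, E, D]
After 4 (swap(1, 3)): [B, F, A, C, E, D]
After 5 (rotate_left(3, 5, k=2)): [B, F, A, D, C, E]
After 6 (swap(0, 4)): [C, F, A, D, B, E]
After 7 (swap(0, 5)): [E, F, A, D, B, C]
After 8 (swap(1, 3)): [E, D, A, F, B, C]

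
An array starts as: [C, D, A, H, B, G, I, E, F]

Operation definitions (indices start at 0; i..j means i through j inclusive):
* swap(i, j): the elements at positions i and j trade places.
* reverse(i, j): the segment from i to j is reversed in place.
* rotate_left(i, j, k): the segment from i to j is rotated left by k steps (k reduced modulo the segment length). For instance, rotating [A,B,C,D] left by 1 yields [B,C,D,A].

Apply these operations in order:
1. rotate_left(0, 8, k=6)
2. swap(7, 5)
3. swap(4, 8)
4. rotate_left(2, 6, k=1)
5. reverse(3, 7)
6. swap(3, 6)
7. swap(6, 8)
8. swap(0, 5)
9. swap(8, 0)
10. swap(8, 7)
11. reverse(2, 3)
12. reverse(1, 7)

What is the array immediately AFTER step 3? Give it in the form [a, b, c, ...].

Answer: [I, E, F, C, G, B, H, A, D]

Derivation:
After 1 (rotate_left(0, 8, k=6)): [I, E, F, C, D, A, H, B, G]
After 2 (swap(7, 5)): [I, E, F, C, D, B, H, A, G]
After 3 (swap(4, 8)): [I, E, F, C, G, B, H, A, D]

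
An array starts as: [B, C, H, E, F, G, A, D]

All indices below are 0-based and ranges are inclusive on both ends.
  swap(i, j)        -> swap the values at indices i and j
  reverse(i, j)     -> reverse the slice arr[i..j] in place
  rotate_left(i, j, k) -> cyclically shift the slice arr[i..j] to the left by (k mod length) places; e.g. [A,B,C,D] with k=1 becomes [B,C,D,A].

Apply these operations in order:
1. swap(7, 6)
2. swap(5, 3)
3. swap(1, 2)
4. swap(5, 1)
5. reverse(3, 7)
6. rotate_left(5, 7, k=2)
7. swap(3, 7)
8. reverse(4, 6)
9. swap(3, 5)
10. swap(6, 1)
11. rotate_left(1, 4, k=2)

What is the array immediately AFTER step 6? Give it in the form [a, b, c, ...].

Answer: [B, E, C, A, D, G, H, F]

Derivation:
After 1 (swap(7, 6)): [B, C, H, E, F, G, D, A]
After 2 (swap(5, 3)): [B, C, H, G, F, E, D, A]
After 3 (swap(1, 2)): [B, H, C, G, F, E, D, A]
After 4 (swap(5, 1)): [B, E, C, G, F, H, D, A]
After 5 (reverse(3, 7)): [B, E, C, A, D, H, F, G]
After 6 (rotate_left(5, 7, k=2)): [B, E, C, A, D, G, H, F]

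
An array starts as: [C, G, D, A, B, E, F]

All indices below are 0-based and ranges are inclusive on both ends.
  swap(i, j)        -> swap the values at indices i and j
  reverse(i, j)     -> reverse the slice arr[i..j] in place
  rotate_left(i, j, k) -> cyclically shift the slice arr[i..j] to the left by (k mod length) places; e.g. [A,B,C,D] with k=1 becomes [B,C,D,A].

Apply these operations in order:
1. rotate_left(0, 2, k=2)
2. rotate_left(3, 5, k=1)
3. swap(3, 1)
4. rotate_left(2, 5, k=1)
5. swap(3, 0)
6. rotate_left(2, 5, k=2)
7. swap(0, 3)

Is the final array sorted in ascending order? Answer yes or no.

After 1 (rotate_left(0, 2, k=2)): [D, C, G, A, B, E, F]
After 2 (rotate_left(3, 5, k=1)): [D, C, G, B, E, A, F]
After 3 (swap(3, 1)): [D, B, G, C, E, A, F]
After 4 (rotate_left(2, 5, k=1)): [D, B, C, E, A, G, F]
After 5 (swap(3, 0)): [E, B, C, D, A, G, F]
After 6 (rotate_left(2, 5, k=2)): [E, B, A, G, C, D, F]
After 7 (swap(0, 3)): [G, B, A, E, C, D, F]

Answer: no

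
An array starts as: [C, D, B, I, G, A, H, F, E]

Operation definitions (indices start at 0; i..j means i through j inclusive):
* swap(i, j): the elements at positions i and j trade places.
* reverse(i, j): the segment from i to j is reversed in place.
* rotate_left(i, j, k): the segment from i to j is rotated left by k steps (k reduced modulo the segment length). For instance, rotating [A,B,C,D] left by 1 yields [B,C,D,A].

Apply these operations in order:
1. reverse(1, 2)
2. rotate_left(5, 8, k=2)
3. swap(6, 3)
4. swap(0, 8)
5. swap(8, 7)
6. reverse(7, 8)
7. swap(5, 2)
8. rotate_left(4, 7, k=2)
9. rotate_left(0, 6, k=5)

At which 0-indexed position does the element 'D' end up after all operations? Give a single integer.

Answer: 7

Derivation:
After 1 (reverse(1, 2)): [C, B, D, I, G, A, H, F, E]
After 2 (rotate_left(5, 8, k=2)): [C, B, D, I, G, F, E, A, H]
After 3 (swap(6, 3)): [C, B, D, E, G, F, I, A, H]
After 4 (swap(0, 8)): [H, B, D, E, G, F, I, A, C]
After 5 (swap(8, 7)): [H, B, D, E, G, F, I, C, A]
After 6 (reverse(7, 8)): [H, B, D, E, G, F, I, A, C]
After 7 (swap(5, 2)): [H, B, F, E, G, D, I, A, C]
After 8 (rotate_left(4, 7, k=2)): [H, B, F, E, I, A, G, D, C]
After 9 (rotate_left(0, 6, k=5)): [A, G, H, B, F, E, I, D, C]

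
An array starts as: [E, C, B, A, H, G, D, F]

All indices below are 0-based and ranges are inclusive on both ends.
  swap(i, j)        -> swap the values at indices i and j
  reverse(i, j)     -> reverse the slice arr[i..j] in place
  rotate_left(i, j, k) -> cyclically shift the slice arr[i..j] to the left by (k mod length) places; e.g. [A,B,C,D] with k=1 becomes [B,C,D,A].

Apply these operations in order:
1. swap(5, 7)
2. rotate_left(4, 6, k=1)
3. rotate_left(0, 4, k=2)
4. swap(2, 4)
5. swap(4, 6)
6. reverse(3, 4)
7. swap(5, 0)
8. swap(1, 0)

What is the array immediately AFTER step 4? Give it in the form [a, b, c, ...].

After 1 (swap(5, 7)): [E, C, B, A, H, F, D, G]
After 2 (rotate_left(4, 6, k=1)): [E, C, B, A, F, D, H, G]
After 3 (rotate_left(0, 4, k=2)): [B, A, F, E, C, D, H, G]
After 4 (swap(2, 4)): [B, A, C, E, F, D, H, G]

Answer: [B, A, C, E, F, D, H, G]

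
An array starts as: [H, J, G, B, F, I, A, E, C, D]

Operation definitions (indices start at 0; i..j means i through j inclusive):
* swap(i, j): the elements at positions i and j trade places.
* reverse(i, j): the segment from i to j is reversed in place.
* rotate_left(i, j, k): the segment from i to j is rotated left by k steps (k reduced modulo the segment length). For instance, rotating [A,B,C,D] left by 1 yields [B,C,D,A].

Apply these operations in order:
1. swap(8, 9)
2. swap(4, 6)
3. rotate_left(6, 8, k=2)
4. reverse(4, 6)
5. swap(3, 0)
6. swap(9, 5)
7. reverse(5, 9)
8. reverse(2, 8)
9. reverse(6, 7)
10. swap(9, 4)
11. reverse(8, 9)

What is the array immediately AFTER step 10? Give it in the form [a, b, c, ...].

After 1 (swap(8, 9)): [H, J, G, B, F, I, A, E, D, C]
After 2 (swap(4, 6)): [H, J, G, B, A, I, F, E, D, C]
After 3 (rotate_left(6, 8, k=2)): [H, J, G, B, A, I, D, F, E, C]
After 4 (reverse(4, 6)): [H, J, G, B, D, I, A, F, E, C]
After 5 (swap(3, 0)): [B, J, G, H, D, I, A, F, E, C]
After 6 (swap(9, 5)): [B, J, G, H, D, C, A, F, E, I]
After 7 (reverse(5, 9)): [B, J, G, H, D, I, E, F, A, C]
After 8 (reverse(2, 8)): [B, J, A, F, E, I, D, H, G, C]
After 9 (reverse(6, 7)): [B, J, A, F, E, I, H, D, G, C]
After 10 (swap(9, 4)): [B, J, A, F, C, I, H, D, G, E]

Answer: [B, J, A, F, C, I, H, D, G, E]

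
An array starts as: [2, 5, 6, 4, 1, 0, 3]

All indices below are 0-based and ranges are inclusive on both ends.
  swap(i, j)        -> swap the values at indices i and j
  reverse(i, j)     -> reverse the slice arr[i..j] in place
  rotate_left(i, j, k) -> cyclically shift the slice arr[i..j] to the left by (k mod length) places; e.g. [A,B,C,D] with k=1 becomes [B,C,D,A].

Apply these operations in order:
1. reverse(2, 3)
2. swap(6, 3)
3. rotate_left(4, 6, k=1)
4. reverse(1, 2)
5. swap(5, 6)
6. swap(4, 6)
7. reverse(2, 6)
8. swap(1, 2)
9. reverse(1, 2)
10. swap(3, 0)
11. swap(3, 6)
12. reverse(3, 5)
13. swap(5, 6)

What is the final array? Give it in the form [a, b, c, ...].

Answer: [1, 4, 0, 3, 6, 2, 5]

Derivation:
After 1 (reverse(2, 3)): [2, 5, 4, 6, 1, 0, 3]
After 2 (swap(6, 3)): [2, 5, 4, 3, 1, 0, 6]
After 3 (rotate_left(4, 6, k=1)): [2, 5, 4, 3, 0, 6, 1]
After 4 (reverse(1, 2)): [2, 4, 5, 3, 0, 6, 1]
After 5 (swap(5, 6)): [2, 4, 5, 3, 0, 1, 6]
After 6 (swap(4, 6)): [2, 4, 5, 3, 6, 1, 0]
After 7 (reverse(2, 6)): [2, 4, 0, 1, 6, 3, 5]
After 8 (swap(1, 2)): [2, 0, 4, 1, 6, 3, 5]
After 9 (reverse(1, 2)): [2, 4, 0, 1, 6, 3, 5]
After 10 (swap(3, 0)): [1, 4, 0, 2, 6, 3, 5]
After 11 (swap(3, 6)): [1, 4, 0, 5, 6, 3, 2]
After 12 (reverse(3, 5)): [1, 4, 0, 3, 6, 5, 2]
After 13 (swap(5, 6)): [1, 4, 0, 3, 6, 2, 5]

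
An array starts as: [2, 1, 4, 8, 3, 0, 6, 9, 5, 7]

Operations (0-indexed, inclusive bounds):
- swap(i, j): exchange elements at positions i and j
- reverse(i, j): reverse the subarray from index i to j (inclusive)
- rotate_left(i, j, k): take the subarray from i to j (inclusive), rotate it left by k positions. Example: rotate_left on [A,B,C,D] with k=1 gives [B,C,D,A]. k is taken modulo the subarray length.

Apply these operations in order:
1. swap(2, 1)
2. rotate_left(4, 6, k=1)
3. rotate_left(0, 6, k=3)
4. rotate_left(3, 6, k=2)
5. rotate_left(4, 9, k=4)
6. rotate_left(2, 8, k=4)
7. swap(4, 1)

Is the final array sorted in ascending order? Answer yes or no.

After 1 (swap(2, 1)): [2, 4, 1, 8, 3, 0, 6, 9, 5, 7]
After 2 (rotate_left(4, 6, k=1)): [2, 4, 1, 8, 0, 6, 3, 9, 5, 7]
After 3 (rotate_left(0, 6, k=3)): [8, 0, 6, 3, 2, 4, 1, 9, 5, 7]
After 4 (rotate_left(3, 6, k=2)): [8, 0, 6, 4, 1, 3, 2, 9, 5, 7]
After 5 (rotate_left(4, 9, k=4)): [8, 0, 6, 4, 5, 7, 1, 3, 2, 9]
After 6 (rotate_left(2, 8, k=4)): [8, 0, 1, 3, 2, 6, 4, 5, 7, 9]
After 7 (swap(4, 1)): [8, 2, 1, 3, 0, 6, 4, 5, 7, 9]

Answer: no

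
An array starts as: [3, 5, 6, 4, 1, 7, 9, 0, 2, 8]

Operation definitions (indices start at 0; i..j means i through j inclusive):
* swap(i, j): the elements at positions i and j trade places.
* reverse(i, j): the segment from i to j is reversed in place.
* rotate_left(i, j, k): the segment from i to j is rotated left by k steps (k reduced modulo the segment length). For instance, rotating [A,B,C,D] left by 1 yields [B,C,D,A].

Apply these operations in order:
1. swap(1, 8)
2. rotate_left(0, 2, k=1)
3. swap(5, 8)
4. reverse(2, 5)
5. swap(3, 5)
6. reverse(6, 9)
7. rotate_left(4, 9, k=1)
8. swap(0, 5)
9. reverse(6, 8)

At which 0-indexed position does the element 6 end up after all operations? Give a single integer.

After 1 (swap(1, 8)): [3, 2, 6, 4, 1, 7, 9, 0, 5, 8]
After 2 (rotate_left(0, 2, k=1)): [2, 6, 3, 4, 1, 7, 9, 0, 5, 8]
After 3 (swap(5, 8)): [2, 6, 3, 4, 1, 5, 9, 0, 7, 8]
After 4 (reverse(2, 5)): [2, 6, 5, 1, 4, 3, 9, 0, 7, 8]
After 5 (swap(3, 5)): [2, 6, 5, 3, 4, 1, 9, 0, 7, 8]
After 6 (reverse(6, 9)): [2, 6, 5, 3, 4, 1, 8, 7, 0, 9]
After 7 (rotate_left(4, 9, k=1)): [2, 6, 5, 3, 1, 8, 7, 0, 9, 4]
After 8 (swap(0, 5)): [8, 6, 5, 3, 1, 2, 7, 0, 9, 4]
After 9 (reverse(6, 8)): [8, 6, 5, 3, 1, 2, 9, 0, 7, 4]

Answer: 1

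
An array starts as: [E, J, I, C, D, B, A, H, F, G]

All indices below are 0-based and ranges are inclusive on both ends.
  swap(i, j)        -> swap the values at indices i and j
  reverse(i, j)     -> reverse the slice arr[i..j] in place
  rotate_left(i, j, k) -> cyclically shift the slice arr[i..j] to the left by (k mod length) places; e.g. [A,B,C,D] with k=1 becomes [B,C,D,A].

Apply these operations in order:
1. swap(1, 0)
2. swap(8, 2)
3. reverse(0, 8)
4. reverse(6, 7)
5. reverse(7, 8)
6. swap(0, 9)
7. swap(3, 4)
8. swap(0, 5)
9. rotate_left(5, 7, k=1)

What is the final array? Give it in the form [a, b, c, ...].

After 1 (swap(1, 0)): [J, E, I, C, D, B, A, H, F, G]
After 2 (swap(8, 2)): [J, E, F, C, D, B, A, H, I, G]
After 3 (reverse(0, 8)): [I, H, A, B, D, C, F, E, J, G]
After 4 (reverse(6, 7)): [I, H, A, B, D, C, E, F, J, G]
After 5 (reverse(7, 8)): [I, H, A, B, D, C, E, J, F, G]
After 6 (swap(0, 9)): [G, H, A, B, D, C, E, J, F, I]
After 7 (swap(3, 4)): [G, H, A, D, B, C, E, J, F, I]
After 8 (swap(0, 5)): [C, H, A, D, B, G, E, J, F, I]
After 9 (rotate_left(5, 7, k=1)): [C, H, A, D, B, E, J, G, F, I]

Answer: [C, H, A, D, B, E, J, G, F, I]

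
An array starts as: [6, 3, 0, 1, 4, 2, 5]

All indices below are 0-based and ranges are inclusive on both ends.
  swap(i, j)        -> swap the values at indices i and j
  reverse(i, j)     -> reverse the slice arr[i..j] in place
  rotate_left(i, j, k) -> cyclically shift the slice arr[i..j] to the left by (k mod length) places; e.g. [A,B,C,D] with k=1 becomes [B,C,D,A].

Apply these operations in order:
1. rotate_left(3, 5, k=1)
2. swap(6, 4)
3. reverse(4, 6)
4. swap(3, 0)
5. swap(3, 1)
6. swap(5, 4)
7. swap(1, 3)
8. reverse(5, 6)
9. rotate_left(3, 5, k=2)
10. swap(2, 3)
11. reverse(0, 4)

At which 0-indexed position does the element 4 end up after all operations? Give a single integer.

After 1 (rotate_left(3, 5, k=1)): [6, 3, 0, 4, 2, 1, 5]
After 2 (swap(6, 4)): [6, 3, 0, 4, 5, 1, 2]
After 3 (reverse(4, 6)): [6, 3, 0, 4, 2, 1, 5]
After 4 (swap(3, 0)): [4, 3, 0, 6, 2, 1, 5]
After 5 (swap(3, 1)): [4, 6, 0, 3, 2, 1, 5]
After 6 (swap(5, 4)): [4, 6, 0, 3, 1, 2, 5]
After 7 (swap(1, 3)): [4, 3, 0, 6, 1, 2, 5]
After 8 (reverse(5, 6)): [4, 3, 0, 6, 1, 5, 2]
After 9 (rotate_left(3, 5, k=2)): [4, 3, 0, 5, 6, 1, 2]
After 10 (swap(2, 3)): [4, 3, 5, 0, 6, 1, 2]
After 11 (reverse(0, 4)): [6, 0, 5, 3, 4, 1, 2]

Answer: 4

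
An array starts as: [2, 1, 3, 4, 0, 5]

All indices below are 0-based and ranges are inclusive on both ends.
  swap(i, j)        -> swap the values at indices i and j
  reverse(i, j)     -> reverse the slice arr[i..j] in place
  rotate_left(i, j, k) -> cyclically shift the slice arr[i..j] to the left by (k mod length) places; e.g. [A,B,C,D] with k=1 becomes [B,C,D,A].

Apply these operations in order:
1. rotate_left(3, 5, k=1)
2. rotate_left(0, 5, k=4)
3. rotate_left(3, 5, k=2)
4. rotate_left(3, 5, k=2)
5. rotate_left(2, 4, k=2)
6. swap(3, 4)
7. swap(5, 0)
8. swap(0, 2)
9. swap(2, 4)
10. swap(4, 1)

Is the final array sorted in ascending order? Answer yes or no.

Answer: yes

Derivation:
After 1 (rotate_left(3, 5, k=1)): [2, 1, 3, 0, 5, 4]
After 2 (rotate_left(0, 5, k=4)): [5, 4, 2, 1, 3, 0]
After 3 (rotate_left(3, 5, k=2)): [5, 4, 2, 0, 1, 3]
After 4 (rotate_left(3, 5, k=2)): [5, 4, 2, 3, 0, 1]
After 5 (rotate_left(2, 4, k=2)): [5, 4, 0, 2, 3, 1]
After 6 (swap(3, 4)): [5, 4, 0, 3, 2, 1]
After 7 (swap(5, 0)): [1, 4, 0, 3, 2, 5]
After 8 (swap(0, 2)): [0, 4, 1, 3, 2, 5]
After 9 (swap(2, 4)): [0, 4, 2, 3, 1, 5]
After 10 (swap(4, 1)): [0, 1, 2, 3, 4, 5]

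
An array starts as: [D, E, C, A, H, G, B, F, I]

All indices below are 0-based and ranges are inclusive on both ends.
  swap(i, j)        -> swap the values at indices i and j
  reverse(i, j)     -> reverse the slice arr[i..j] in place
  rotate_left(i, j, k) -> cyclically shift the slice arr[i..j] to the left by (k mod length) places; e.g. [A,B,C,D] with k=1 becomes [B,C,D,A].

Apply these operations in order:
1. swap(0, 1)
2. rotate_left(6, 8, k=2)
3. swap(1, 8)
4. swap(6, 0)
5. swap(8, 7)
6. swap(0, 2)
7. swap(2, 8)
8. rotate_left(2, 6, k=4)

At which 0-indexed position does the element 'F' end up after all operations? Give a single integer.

Answer: 1

Derivation:
After 1 (swap(0, 1)): [E, D, C, A, H, G, B, F, I]
After 2 (rotate_left(6, 8, k=2)): [E, D, C, A, H, G, I, B, F]
After 3 (swap(1, 8)): [E, F, C, A, H, G, I, B, D]
After 4 (swap(6, 0)): [I, F, C, A, H, G, E, B, D]
After 5 (swap(8, 7)): [I, F, C, A, H, G, E, D, B]
After 6 (swap(0, 2)): [C, F, I, A, H, G, E, D, B]
After 7 (swap(2, 8)): [C, F, B, A, H, G, E, D, I]
After 8 (rotate_left(2, 6, k=4)): [C, F, E, B, A, H, G, D, I]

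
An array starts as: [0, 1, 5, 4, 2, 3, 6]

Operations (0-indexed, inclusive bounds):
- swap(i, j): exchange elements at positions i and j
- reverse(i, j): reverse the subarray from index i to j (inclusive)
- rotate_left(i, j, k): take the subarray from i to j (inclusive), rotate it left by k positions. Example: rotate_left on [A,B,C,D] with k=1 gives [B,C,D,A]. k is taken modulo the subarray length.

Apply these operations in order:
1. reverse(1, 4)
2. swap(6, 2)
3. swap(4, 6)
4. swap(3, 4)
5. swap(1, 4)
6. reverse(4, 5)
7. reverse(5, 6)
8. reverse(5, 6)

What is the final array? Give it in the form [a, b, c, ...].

After 1 (reverse(1, 4)): [0, 2, 4, 5, 1, 3, 6]
After 2 (swap(6, 2)): [0, 2, 6, 5, 1, 3, 4]
After 3 (swap(4, 6)): [0, 2, 6, 5, 4, 3, 1]
After 4 (swap(3, 4)): [0, 2, 6, 4, 5, 3, 1]
After 5 (swap(1, 4)): [0, 5, 6, 4, 2, 3, 1]
After 6 (reverse(4, 5)): [0, 5, 6, 4, 3, 2, 1]
After 7 (reverse(5, 6)): [0, 5, 6, 4, 3, 1, 2]
After 8 (reverse(5, 6)): [0, 5, 6, 4, 3, 2, 1]

Answer: [0, 5, 6, 4, 3, 2, 1]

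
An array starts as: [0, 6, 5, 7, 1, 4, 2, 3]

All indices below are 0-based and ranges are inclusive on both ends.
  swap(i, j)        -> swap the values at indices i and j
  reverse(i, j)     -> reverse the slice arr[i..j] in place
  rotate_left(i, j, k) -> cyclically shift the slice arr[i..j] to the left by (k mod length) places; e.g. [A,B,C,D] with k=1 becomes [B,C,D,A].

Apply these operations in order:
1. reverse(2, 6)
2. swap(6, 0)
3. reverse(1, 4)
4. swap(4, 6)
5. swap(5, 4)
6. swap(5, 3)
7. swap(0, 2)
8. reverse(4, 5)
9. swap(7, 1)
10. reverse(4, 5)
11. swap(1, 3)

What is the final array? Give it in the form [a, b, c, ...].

Answer: [4, 0, 5, 3, 7, 2, 6, 1]

Derivation:
After 1 (reverse(2, 6)): [0, 6, 2, 4, 1, 7, 5, 3]
After 2 (swap(6, 0)): [5, 6, 2, 4, 1, 7, 0, 3]
After 3 (reverse(1, 4)): [5, 1, 4, 2, 6, 7, 0, 3]
After 4 (swap(4, 6)): [5, 1, 4, 2, 0, 7, 6, 3]
After 5 (swap(5, 4)): [5, 1, 4, 2, 7, 0, 6, 3]
After 6 (swap(5, 3)): [5, 1, 4, 0, 7, 2, 6, 3]
After 7 (swap(0, 2)): [4, 1, 5, 0, 7, 2, 6, 3]
After 8 (reverse(4, 5)): [4, 1, 5, 0, 2, 7, 6, 3]
After 9 (swap(7, 1)): [4, 3, 5, 0, 2, 7, 6, 1]
After 10 (reverse(4, 5)): [4, 3, 5, 0, 7, 2, 6, 1]
After 11 (swap(1, 3)): [4, 0, 5, 3, 7, 2, 6, 1]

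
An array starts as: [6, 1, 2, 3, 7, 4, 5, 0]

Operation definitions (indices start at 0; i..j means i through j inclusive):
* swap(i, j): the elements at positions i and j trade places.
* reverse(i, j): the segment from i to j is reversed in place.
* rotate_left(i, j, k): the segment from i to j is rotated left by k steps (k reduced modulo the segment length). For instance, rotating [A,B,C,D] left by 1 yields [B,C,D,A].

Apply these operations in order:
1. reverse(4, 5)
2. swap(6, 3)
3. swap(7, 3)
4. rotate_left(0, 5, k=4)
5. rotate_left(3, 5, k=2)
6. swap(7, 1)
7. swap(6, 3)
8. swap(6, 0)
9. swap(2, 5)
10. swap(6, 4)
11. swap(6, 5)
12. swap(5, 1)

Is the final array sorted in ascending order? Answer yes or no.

Answer: yes

Derivation:
After 1 (reverse(4, 5)): [6, 1, 2, 3, 4, 7, 5, 0]
After 2 (swap(6, 3)): [6, 1, 2, 5, 4, 7, 3, 0]
After 3 (swap(7, 3)): [6, 1, 2, 0, 4, 7, 3, 5]
After 4 (rotate_left(0, 5, k=4)): [4, 7, 6, 1, 2, 0, 3, 5]
After 5 (rotate_left(3, 5, k=2)): [4, 7, 6, 0, 1, 2, 3, 5]
After 6 (swap(7, 1)): [4, 5, 6, 0, 1, 2, 3, 7]
After 7 (swap(6, 3)): [4, 5, 6, 3, 1, 2, 0, 7]
After 8 (swap(6, 0)): [0, 5, 6, 3, 1, 2, 4, 7]
After 9 (swap(2, 5)): [0, 5, 2, 3, 1, 6, 4, 7]
After 10 (swap(6, 4)): [0, 5, 2, 3, 4, 6, 1, 7]
After 11 (swap(6, 5)): [0, 5, 2, 3, 4, 1, 6, 7]
After 12 (swap(5, 1)): [0, 1, 2, 3, 4, 5, 6, 7]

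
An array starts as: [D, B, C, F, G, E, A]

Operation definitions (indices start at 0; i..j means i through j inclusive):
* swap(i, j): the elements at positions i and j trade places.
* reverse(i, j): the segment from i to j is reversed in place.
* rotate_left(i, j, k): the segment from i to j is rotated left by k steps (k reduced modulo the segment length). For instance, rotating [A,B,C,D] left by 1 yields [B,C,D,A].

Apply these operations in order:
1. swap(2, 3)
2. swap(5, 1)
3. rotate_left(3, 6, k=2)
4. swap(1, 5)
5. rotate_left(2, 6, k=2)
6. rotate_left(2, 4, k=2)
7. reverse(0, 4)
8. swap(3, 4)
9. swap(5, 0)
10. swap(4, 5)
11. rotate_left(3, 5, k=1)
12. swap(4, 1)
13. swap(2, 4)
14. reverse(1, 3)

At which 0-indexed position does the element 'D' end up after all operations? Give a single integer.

After 1 (swap(2, 3)): [D, B, F, C, G, E, A]
After 2 (swap(5, 1)): [D, E, F, C, G, B, A]
After 3 (rotate_left(3, 6, k=2)): [D, E, F, B, A, C, G]
After 4 (swap(1, 5)): [D, C, F, B, A, E, G]
After 5 (rotate_left(2, 6, k=2)): [D, C, A, E, G, F, B]
After 6 (rotate_left(2, 4, k=2)): [D, C, G, A, E, F, B]
After 7 (reverse(0, 4)): [E, A, G, C, D, F, B]
After 8 (swap(3, 4)): [E, A, G, D, C, F, B]
After 9 (swap(5, 0)): [F, A, G, D, C, E, B]
After 10 (swap(4, 5)): [F, A, G, D, E, C, B]
After 11 (rotate_left(3, 5, k=1)): [F, A, G, E, C, D, B]
After 12 (swap(4, 1)): [F, C, G, E, A, D, B]
After 13 (swap(2, 4)): [F, C, A, E, G, D, B]
After 14 (reverse(1, 3)): [F, E, A, C, G, D, B]

Answer: 5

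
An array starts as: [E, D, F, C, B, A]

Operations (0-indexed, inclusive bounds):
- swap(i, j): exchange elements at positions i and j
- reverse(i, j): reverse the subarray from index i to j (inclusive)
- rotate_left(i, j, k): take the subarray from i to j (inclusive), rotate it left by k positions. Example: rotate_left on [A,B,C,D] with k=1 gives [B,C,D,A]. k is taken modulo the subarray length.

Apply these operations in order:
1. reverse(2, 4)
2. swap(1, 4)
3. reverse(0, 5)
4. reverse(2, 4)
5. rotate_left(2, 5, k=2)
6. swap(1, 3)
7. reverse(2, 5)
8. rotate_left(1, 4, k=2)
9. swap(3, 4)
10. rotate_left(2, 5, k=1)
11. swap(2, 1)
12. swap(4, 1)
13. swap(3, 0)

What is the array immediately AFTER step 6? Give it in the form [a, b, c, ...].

Answer: [A, E, C, D, F, B]

Derivation:
After 1 (reverse(2, 4)): [E, D, B, C, F, A]
After 2 (swap(1, 4)): [E, F, B, C, D, A]
After 3 (reverse(0, 5)): [A, D, C, B, F, E]
After 4 (reverse(2, 4)): [A, D, F, B, C, E]
After 5 (rotate_left(2, 5, k=2)): [A, D, C, E, F, B]
After 6 (swap(1, 3)): [A, E, C, D, F, B]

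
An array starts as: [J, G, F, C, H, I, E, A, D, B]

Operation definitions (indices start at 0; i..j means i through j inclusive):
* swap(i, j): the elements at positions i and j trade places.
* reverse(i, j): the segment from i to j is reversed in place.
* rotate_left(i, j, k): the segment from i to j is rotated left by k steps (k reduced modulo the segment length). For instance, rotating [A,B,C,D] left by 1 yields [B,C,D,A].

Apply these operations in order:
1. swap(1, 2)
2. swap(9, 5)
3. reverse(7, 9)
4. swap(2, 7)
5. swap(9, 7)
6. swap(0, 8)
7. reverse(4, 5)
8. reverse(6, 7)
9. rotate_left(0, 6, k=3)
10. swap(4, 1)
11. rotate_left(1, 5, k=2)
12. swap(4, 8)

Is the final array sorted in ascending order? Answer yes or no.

Answer: no

Derivation:
After 1 (swap(1, 2)): [J, F, G, C, H, I, E, A, D, B]
After 2 (swap(9, 5)): [J, F, G, C, H, B, E, A, D, I]
After 3 (reverse(7, 9)): [J, F, G, C, H, B, E, I, D, A]
After 4 (swap(2, 7)): [J, F, I, C, H, B, E, G, D, A]
After 5 (swap(9, 7)): [J, F, I, C, H, B, E, A, D, G]
After 6 (swap(0, 8)): [D, F, I, C, H, B, E, A, J, G]
After 7 (reverse(4, 5)): [D, F, I, C, B, H, E, A, J, G]
After 8 (reverse(6, 7)): [D, F, I, C, B, H, A, E, J, G]
After 9 (rotate_left(0, 6, k=3)): [C, B, H, A, D, F, I, E, J, G]
After 10 (swap(4, 1)): [C, D, H, A, B, F, I, E, J, G]
After 11 (rotate_left(1, 5, k=2)): [C, A, B, F, D, H, I, E, J, G]
After 12 (swap(4, 8)): [C, A, B, F, J, H, I, E, D, G]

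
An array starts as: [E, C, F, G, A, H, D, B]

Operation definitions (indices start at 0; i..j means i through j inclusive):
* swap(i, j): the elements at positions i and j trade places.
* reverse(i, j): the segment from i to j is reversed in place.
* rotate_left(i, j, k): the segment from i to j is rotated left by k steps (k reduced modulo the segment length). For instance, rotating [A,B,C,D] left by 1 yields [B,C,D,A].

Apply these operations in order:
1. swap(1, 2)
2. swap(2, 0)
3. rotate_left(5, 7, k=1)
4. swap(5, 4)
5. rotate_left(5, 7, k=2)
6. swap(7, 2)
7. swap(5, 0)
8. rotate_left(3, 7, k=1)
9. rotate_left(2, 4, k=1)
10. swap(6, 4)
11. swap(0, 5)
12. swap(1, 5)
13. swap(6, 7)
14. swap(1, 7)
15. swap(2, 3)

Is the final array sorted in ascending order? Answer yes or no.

Answer: yes

Derivation:
After 1 (swap(1, 2)): [E, F, C, G, A, H, D, B]
After 2 (swap(2, 0)): [C, F, E, G, A, H, D, B]
After 3 (rotate_left(5, 7, k=1)): [C, F, E, G, A, D, B, H]
After 4 (swap(5, 4)): [C, F, E, G, D, A, B, H]
After 5 (rotate_left(5, 7, k=2)): [C, F, E, G, D, H, A, B]
After 6 (swap(7, 2)): [C, F, B, G, D, H, A, E]
After 7 (swap(5, 0)): [H, F, B, G, D, C, A, E]
After 8 (rotate_left(3, 7, k=1)): [H, F, B, D, C, A, E, G]
After 9 (rotate_left(2, 4, k=1)): [H, F, D, C, B, A, E, G]
After 10 (swap(6, 4)): [H, F, D, C, E, A, B, G]
After 11 (swap(0, 5)): [A, F, D, C, E, H, B, G]
After 12 (swap(1, 5)): [A, H, D, C, E, F, B, G]
After 13 (swap(6, 7)): [A, H, D, C, E, F, G, B]
After 14 (swap(1, 7)): [A, B, D, C, E, F, G, H]
After 15 (swap(2, 3)): [A, B, C, D, E, F, G, H]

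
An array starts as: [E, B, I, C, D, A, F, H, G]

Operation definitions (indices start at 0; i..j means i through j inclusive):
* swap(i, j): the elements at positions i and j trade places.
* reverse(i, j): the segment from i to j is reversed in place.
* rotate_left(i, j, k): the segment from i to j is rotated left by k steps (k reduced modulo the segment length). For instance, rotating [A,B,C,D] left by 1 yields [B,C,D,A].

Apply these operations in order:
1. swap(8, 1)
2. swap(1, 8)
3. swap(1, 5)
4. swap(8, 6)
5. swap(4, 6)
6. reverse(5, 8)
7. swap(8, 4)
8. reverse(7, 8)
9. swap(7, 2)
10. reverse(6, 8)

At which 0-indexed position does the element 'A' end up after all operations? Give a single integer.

Answer: 1

Derivation:
After 1 (swap(8, 1)): [E, G, I, C, D, A, F, H, B]
After 2 (swap(1, 8)): [E, B, I, C, D, A, F, H, G]
After 3 (swap(1, 5)): [E, A, I, C, D, B, F, H, G]
After 4 (swap(8, 6)): [E, A, I, C, D, B, G, H, F]
After 5 (swap(4, 6)): [E, A, I, C, G, B, D, H, F]
After 6 (reverse(5, 8)): [E, A, I, C, G, F, H, D, B]
After 7 (swap(8, 4)): [E, A, I, C, B, F, H, D, G]
After 8 (reverse(7, 8)): [E, A, I, C, B, F, H, G, D]
After 9 (swap(7, 2)): [E, A, G, C, B, F, H, I, D]
After 10 (reverse(6, 8)): [E, A, G, C, B, F, D, I, H]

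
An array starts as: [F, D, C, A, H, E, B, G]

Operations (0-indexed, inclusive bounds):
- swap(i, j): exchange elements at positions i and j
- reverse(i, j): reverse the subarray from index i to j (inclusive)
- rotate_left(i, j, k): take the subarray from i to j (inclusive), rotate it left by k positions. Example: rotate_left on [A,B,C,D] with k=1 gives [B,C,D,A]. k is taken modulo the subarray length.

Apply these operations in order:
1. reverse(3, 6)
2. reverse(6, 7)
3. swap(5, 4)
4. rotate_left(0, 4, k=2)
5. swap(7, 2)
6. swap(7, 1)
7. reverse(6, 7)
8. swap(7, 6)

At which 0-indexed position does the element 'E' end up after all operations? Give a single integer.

After 1 (reverse(3, 6)): [F, D, C, B, E, H, A, G]
After 2 (reverse(6, 7)): [F, D, C, B, E, H, G, A]
After 3 (swap(5, 4)): [F, D, C, B, H, E, G, A]
After 4 (rotate_left(0, 4, k=2)): [C, B, H, F, D, E, G, A]
After 5 (swap(7, 2)): [C, B, A, F, D, E, G, H]
After 6 (swap(7, 1)): [C, H, A, F, D, E, G, B]
After 7 (reverse(6, 7)): [C, H, A, F, D, E, B, G]
After 8 (swap(7, 6)): [C, H, A, F, D, E, G, B]

Answer: 5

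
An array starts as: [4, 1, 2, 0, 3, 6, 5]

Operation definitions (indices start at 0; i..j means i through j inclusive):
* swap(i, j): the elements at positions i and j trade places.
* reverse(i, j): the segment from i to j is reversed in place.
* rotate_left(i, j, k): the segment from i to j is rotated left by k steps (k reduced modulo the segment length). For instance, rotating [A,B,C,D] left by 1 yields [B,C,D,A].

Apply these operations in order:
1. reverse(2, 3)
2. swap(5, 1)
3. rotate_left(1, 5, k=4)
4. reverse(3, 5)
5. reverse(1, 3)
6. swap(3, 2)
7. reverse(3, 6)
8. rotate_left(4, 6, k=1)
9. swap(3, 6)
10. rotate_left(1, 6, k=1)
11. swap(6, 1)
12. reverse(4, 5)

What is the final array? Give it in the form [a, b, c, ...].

Answer: [4, 3, 0, 2, 5, 6, 1]

Derivation:
After 1 (reverse(2, 3)): [4, 1, 0, 2, 3, 6, 5]
After 2 (swap(5, 1)): [4, 6, 0, 2, 3, 1, 5]
After 3 (rotate_left(1, 5, k=4)): [4, 1, 6, 0, 2, 3, 5]
After 4 (reverse(3, 5)): [4, 1, 6, 3, 2, 0, 5]
After 5 (reverse(1, 3)): [4, 3, 6, 1, 2, 0, 5]
After 6 (swap(3, 2)): [4, 3, 1, 6, 2, 0, 5]
After 7 (reverse(3, 6)): [4, 3, 1, 5, 0, 2, 6]
After 8 (rotate_left(4, 6, k=1)): [4, 3, 1, 5, 2, 6, 0]
After 9 (swap(3, 6)): [4, 3, 1, 0, 2, 6, 5]
After 10 (rotate_left(1, 6, k=1)): [4, 1, 0, 2, 6, 5, 3]
After 11 (swap(6, 1)): [4, 3, 0, 2, 6, 5, 1]
After 12 (reverse(4, 5)): [4, 3, 0, 2, 5, 6, 1]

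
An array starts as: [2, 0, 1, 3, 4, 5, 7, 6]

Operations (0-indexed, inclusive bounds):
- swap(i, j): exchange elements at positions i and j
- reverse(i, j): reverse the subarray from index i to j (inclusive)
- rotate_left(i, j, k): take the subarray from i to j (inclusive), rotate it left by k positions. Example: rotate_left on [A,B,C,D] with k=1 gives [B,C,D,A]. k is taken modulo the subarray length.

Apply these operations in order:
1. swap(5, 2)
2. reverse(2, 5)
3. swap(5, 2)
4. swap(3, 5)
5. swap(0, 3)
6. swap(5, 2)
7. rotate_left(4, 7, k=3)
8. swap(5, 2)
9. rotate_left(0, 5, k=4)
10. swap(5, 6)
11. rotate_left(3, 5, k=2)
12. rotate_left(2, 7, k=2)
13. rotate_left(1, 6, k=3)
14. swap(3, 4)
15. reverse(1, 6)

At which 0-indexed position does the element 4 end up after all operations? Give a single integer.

Answer: 4

Derivation:
After 1 (swap(5, 2)): [2, 0, 5, 3, 4, 1, 7, 6]
After 2 (reverse(2, 5)): [2, 0, 1, 4, 3, 5, 7, 6]
After 3 (swap(5, 2)): [2, 0, 5, 4, 3, 1, 7, 6]
After 4 (swap(3, 5)): [2, 0, 5, 1, 3, 4, 7, 6]
After 5 (swap(0, 3)): [1, 0, 5, 2, 3, 4, 7, 6]
After 6 (swap(5, 2)): [1, 0, 4, 2, 3, 5, 7, 6]
After 7 (rotate_left(4, 7, k=3)): [1, 0, 4, 2, 6, 3, 5, 7]
After 8 (swap(5, 2)): [1, 0, 3, 2, 6, 4, 5, 7]
After 9 (rotate_left(0, 5, k=4)): [6, 4, 1, 0, 3, 2, 5, 7]
After 10 (swap(5, 6)): [6, 4, 1, 0, 3, 5, 2, 7]
After 11 (rotate_left(3, 5, k=2)): [6, 4, 1, 5, 0, 3, 2, 7]
After 12 (rotate_left(2, 7, k=2)): [6, 4, 0, 3, 2, 7, 1, 5]
After 13 (rotate_left(1, 6, k=3)): [6, 2, 7, 1, 4, 0, 3, 5]
After 14 (swap(3, 4)): [6, 2, 7, 4, 1, 0, 3, 5]
After 15 (reverse(1, 6)): [6, 3, 0, 1, 4, 7, 2, 5]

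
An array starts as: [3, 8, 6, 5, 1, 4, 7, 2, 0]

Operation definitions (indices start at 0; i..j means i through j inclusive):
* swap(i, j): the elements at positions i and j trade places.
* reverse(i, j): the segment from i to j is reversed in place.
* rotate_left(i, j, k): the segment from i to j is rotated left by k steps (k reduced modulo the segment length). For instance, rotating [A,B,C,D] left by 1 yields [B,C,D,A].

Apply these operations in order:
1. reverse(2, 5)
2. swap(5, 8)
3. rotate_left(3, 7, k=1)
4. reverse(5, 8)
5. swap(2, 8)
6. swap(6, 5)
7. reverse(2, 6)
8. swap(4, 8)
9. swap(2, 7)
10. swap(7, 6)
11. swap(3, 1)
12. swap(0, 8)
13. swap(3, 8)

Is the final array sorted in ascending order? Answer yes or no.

Answer: yes

Derivation:
After 1 (reverse(2, 5)): [3, 8, 4, 1, 5, 6, 7, 2, 0]
After 2 (swap(5, 8)): [3, 8, 4, 1, 5, 0, 7, 2, 6]
After 3 (rotate_left(3, 7, k=1)): [3, 8, 4, 5, 0, 7, 2, 1, 6]
After 4 (reverse(5, 8)): [3, 8, 4, 5, 0, 6, 1, 2, 7]
After 5 (swap(2, 8)): [3, 8, 7, 5, 0, 6, 1, 2, 4]
After 6 (swap(6, 5)): [3, 8, 7, 5, 0, 1, 6, 2, 4]
After 7 (reverse(2, 6)): [3, 8, 6, 1, 0, 5, 7, 2, 4]
After 8 (swap(4, 8)): [3, 8, 6, 1, 4, 5, 7, 2, 0]
After 9 (swap(2, 7)): [3, 8, 2, 1, 4, 5, 7, 6, 0]
After 10 (swap(7, 6)): [3, 8, 2, 1, 4, 5, 6, 7, 0]
After 11 (swap(3, 1)): [3, 1, 2, 8, 4, 5, 6, 7, 0]
After 12 (swap(0, 8)): [0, 1, 2, 8, 4, 5, 6, 7, 3]
After 13 (swap(3, 8)): [0, 1, 2, 3, 4, 5, 6, 7, 8]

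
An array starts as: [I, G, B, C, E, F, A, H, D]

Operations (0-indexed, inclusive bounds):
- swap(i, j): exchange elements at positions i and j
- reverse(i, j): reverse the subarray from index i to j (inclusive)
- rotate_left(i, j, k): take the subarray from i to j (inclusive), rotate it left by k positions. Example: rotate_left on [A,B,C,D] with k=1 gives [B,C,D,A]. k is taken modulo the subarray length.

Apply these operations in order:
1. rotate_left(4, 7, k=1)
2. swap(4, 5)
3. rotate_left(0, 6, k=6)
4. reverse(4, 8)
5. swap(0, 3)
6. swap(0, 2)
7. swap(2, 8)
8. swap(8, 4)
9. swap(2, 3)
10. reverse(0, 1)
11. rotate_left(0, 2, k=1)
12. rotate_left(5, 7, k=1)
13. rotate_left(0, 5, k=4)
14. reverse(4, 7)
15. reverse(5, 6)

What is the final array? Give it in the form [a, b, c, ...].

After 1 (rotate_left(4, 7, k=1)): [I, G, B, C, F, A, H, E, D]
After 2 (swap(4, 5)): [I, G, B, C, A, F, H, E, D]
After 3 (rotate_left(0, 6, k=6)): [H, I, G, B, C, A, F, E, D]
After 4 (reverse(4, 8)): [H, I, G, B, D, E, F, A, C]
After 5 (swap(0, 3)): [B, I, G, H, D, E, F, A, C]
After 6 (swap(0, 2)): [G, I, B, H, D, E, F, A, C]
After 7 (swap(2, 8)): [G, I, C, H, D, E, F, A, B]
After 8 (swap(8, 4)): [G, I, C, H, B, E, F, A, D]
After 9 (swap(2, 3)): [G, I, H, C, B, E, F, A, D]
After 10 (reverse(0, 1)): [I, G, H, C, B, E, F, A, D]
After 11 (rotate_left(0, 2, k=1)): [G, H, I, C, B, E, F, A, D]
After 12 (rotate_left(5, 7, k=1)): [G, H, I, C, B, F, A, E, D]
After 13 (rotate_left(0, 5, k=4)): [B, F, G, H, I, C, A, E, D]
After 14 (reverse(4, 7)): [B, F, G, H, E, A, C, I, D]
After 15 (reverse(5, 6)): [B, F, G, H, E, C, A, I, D]

Answer: [B, F, G, H, E, C, A, I, D]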